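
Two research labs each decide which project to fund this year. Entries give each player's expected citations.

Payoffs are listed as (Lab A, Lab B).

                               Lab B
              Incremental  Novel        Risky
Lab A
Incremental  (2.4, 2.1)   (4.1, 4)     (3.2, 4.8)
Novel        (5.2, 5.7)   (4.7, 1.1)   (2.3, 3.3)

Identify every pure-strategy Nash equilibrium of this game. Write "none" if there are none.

Lab A against Incremental: payoffs 2.4, 5.2 → best response Novel.
Lab A against Novel: payoffs 4.1, 4.7 → best response Novel.
Lab A against Risky: payoffs 3.2, 2.3 → best response Incremental.
Lab B against Incremental: payoffs 2.1, 4, 4.8 → best response Risky.
Lab B against Novel: payoffs 5.7, 1.1, 3.3 → best response Incremental.
Mutual best responses: (Incremental, Risky); (Novel, Incremental).

The pure Nash equilibria are (Incremental, Risky); (Novel, Incremental).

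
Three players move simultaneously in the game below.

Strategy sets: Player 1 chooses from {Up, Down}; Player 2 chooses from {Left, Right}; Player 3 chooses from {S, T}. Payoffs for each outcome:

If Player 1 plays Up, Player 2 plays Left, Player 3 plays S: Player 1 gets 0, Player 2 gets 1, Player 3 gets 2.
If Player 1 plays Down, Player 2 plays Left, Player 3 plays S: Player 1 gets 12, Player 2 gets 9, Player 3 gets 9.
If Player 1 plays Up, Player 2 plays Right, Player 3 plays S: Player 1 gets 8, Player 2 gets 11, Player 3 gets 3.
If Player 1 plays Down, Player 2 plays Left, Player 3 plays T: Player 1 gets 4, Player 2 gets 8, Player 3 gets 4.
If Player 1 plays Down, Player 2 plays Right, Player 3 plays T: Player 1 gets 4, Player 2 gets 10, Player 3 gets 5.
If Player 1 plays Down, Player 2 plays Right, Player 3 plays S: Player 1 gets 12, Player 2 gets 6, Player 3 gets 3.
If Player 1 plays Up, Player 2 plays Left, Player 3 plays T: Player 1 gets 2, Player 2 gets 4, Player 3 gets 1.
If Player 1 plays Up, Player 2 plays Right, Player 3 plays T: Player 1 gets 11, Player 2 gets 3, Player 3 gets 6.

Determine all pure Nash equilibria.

(Up, Left, S): Player 1 can switch to Down (0 → 12). Not NE.
(Up, Left, T): Player 1 can switch to Down (2 → 4). Not NE.
(Up, Right, S): Player 1 can switch to Down (8 → 12). Not NE.
(Up, Right, T): Player 2 can switch to Left (3 → 4). Not NE.
(Down, Left, S): Player 1 gets 12, best alternative 0; Player 2 gets 9, best alternative 6; Player 3 gets 9, best alternative 4. No profitable deviation — NE.
(Down, Left, T): Player 2 can switch to Right (8 → 10). Not NE.
(Down, Right, S): Player 2 can switch to Left (6 → 9). Not NE.
(Down, Right, T): Player 1 can switch to Up (4 → 11). Not NE.

The unique pure-strategy Nash equilibrium is (Down, Left, S).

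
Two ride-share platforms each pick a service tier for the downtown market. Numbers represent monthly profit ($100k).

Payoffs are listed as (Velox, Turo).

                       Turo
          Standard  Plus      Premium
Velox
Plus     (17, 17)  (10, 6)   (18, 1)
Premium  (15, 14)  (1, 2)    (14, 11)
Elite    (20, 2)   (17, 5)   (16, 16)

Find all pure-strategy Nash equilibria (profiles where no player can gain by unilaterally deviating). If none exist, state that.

No pure-strategy Nash equilibrium.

Velox against Standard: payoffs 17, 15, 20 → best response Elite.
Velox against Plus: payoffs 10, 1, 17 → best response Elite.
Velox against Premium: payoffs 18, 14, 16 → best response Plus.
Turo against Plus: payoffs 17, 6, 1 → best response Standard.
Turo against Premium: payoffs 14, 2, 11 → best response Standard.
Turo against Elite: payoffs 2, 5, 16 → best response Premium.
No profile is a mutual best response for all players.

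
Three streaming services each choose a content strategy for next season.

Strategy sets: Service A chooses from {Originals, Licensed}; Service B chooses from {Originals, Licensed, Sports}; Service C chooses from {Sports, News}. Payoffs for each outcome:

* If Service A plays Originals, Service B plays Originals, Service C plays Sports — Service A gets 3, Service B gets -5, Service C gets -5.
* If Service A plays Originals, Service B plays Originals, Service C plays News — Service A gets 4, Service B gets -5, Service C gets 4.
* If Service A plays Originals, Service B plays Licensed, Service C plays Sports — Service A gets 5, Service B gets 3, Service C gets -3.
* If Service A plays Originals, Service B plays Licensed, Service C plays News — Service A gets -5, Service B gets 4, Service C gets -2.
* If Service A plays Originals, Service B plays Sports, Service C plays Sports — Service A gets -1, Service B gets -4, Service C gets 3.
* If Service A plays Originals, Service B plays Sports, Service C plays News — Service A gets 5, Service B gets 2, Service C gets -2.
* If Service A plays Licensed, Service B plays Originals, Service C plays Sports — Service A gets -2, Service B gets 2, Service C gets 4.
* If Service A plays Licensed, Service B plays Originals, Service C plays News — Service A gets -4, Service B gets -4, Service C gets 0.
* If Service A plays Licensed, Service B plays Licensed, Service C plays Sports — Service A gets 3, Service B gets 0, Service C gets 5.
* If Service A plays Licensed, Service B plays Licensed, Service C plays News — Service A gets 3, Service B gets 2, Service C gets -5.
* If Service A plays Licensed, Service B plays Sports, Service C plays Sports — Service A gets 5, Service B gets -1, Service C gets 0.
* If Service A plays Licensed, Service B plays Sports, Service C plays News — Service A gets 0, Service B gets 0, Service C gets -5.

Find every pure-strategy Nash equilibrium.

No pure-strategy Nash equilibrium.

Service A against (Originals, Sports): payoffs 3, -2 → best response Originals.
Service A against (Originals, News): payoffs 4, -4 → best response Originals.
Service A against (Licensed, Sports): payoffs 5, 3 → best response Originals.
Service A against (Licensed, News): payoffs -5, 3 → best response Licensed.
Service A against (Sports, Sports): payoffs -1, 5 → best response Licensed.
Service A against (Sports, News): payoffs 5, 0 → best response Originals.
Service B against (Originals, Sports): payoffs -5, 3, -4 → best response Licensed.
Service B against (Originals, News): payoffs -5, 4, 2 → best response Licensed.
Service B against (Licensed, Sports): payoffs 2, 0, -1 → best response Originals.
Service B against (Licensed, News): payoffs -4, 2, 0 → best response Licensed.
Service C against (Originals, Originals): payoffs -5, 4 → best response News.
Service C against (Originals, Licensed): payoffs -3, -2 → best response News.
Service C against (Originals, Sports): payoffs 3, -2 → best response Sports.
Service C against (Licensed, Originals): payoffs 4, 0 → best response Sports.
Service C against (Licensed, Licensed): payoffs 5, -5 → best response Sports.
Service C against (Licensed, Sports): payoffs 0, -5 → best response Sports.
No profile is a mutual best response for all players.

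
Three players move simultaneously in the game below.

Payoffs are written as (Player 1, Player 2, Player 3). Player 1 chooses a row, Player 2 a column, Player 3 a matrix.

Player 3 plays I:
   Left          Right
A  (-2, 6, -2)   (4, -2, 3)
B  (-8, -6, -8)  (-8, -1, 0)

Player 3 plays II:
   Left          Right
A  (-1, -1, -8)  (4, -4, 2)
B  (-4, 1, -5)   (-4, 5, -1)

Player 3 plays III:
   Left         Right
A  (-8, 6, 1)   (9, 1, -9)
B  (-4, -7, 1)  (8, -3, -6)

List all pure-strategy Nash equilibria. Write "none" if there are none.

(A, Left, I): Player 3 can switch to III (-2 → 1). Not NE.
(A, Left, II): Player 3 can switch to I (-8 → -2). Not NE.
(A, Left, III): Player 1 can switch to B (-8 → -4). Not NE.
(A, Right, I): Player 2 can switch to Left (-2 → 6). Not NE.
(A, Right, II): Player 2 can switch to Left (-4 → -1). Not NE.
(A, Right, III): Player 2 can switch to Left (1 → 6). Not NE.
(The remaining 6 profiles each have a profitable deviation by the same check.)

none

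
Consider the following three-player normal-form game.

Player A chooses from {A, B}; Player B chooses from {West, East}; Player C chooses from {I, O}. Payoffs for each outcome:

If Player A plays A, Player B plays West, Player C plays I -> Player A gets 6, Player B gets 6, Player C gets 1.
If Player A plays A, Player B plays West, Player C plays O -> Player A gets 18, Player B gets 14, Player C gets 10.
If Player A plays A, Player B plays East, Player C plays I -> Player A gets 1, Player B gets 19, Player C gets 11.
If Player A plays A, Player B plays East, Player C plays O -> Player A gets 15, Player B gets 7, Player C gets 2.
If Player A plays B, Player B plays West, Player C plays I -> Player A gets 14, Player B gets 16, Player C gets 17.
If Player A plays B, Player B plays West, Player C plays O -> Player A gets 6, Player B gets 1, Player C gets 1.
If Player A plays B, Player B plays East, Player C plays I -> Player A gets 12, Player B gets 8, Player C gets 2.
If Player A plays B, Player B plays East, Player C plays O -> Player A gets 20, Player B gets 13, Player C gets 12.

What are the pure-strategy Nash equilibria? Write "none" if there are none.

(A, West, I): Player A can switch to B (6 → 14). Not NE.
(A, West, O): Player A gets 18, best alternative 6; Player B gets 14, best alternative 7; Player C gets 10, best alternative 1. No profitable deviation — NE.
(A, East, I): Player A can switch to B (1 → 12). Not NE.
(A, East, O): Player A can switch to B (15 → 20). Not NE.
(B, West, I): Player A gets 14, best alternative 6; Player B gets 16, best alternative 8; Player C gets 17, best alternative 1. No profitable deviation — NE.
(B, West, O): Player A can switch to A (6 → 18). Not NE.
(B, East, I): Player B can switch to West (8 → 16). Not NE.
(B, East, O): Player A gets 20, best alternative 15; Player B gets 13, best alternative 1; Player C gets 12, best alternative 2. No profitable deviation — NE.

The pure Nash equilibria are (A, West, O), (B, West, I), (B, East, O).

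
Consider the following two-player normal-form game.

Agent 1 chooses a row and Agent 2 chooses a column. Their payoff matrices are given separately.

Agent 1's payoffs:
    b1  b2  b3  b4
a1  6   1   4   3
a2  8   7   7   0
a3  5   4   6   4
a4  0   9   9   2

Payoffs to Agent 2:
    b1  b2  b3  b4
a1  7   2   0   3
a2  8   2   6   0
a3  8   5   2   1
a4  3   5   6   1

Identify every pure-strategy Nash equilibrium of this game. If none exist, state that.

Agent 1 against b1: payoffs 6, 8, 5, 0 → best response a2.
Agent 1 against b2: payoffs 1, 7, 4, 9 → best response a4.
Agent 1 against b3: payoffs 4, 7, 6, 9 → best response a4.
Agent 1 against b4: payoffs 3, 0, 4, 2 → best response a3.
Agent 2 against a1: payoffs 7, 2, 0, 3 → best response b1.
Agent 2 against a2: payoffs 8, 2, 6, 0 → best response b1.
Agent 2 against a3: payoffs 8, 5, 2, 1 → best response b1.
Agent 2 against a4: payoffs 3, 5, 6, 1 → best response b3.
Mutual best responses: (a2, b1); (a4, b3).

(a2, b1); (a4, b3)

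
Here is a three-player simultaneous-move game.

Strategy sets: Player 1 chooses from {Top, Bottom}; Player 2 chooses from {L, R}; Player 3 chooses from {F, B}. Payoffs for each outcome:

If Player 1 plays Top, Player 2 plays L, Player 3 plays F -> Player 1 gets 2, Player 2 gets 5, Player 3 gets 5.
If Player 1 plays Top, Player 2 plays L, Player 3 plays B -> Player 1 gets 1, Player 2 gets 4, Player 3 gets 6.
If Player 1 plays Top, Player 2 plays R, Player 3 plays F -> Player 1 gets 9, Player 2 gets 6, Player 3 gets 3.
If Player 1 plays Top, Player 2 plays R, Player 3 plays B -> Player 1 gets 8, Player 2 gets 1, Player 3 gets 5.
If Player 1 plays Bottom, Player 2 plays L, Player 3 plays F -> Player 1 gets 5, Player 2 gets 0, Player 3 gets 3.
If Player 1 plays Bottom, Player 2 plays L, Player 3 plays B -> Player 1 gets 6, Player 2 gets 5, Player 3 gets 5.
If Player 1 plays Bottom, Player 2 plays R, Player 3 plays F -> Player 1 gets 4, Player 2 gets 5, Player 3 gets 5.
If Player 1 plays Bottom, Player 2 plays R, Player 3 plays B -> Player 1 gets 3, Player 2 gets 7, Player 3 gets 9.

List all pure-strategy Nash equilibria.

For each strategy profile, look for a profitable unilateral deviation.
(Top, L, F): Player 1 can switch to Bottom (2 → 5). Not NE.
(Top, L, B): Player 1 can switch to Bottom (1 → 6). Not NE.
(Top, R, F): Player 3 can switch to B (3 → 5). Not NE.
(Top, R, B): Player 2 can switch to L (1 → 4). Not NE.
(Bottom, L, F): Player 2 can switch to R (0 → 5). Not NE.
(Bottom, L, B): Player 2 can switch to R (5 → 7). Not NE.
(Bottom, R, F): Player 1 can switch to Top (4 → 9). Not NE.
(Bottom, R, B): Player 1 can switch to Top (3 → 8). Not NE.

No pure-strategy Nash equilibrium.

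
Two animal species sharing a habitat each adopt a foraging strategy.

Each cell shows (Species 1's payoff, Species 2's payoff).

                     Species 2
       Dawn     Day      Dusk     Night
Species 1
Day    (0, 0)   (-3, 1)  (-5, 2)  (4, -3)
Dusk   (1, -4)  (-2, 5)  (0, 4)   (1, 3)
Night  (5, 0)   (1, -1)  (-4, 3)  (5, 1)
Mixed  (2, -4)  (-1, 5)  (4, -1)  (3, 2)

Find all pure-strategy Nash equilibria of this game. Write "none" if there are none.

Mark each player's best response to every combination of opponents' strategies; a profile where every player is best-responding is a pure Nash equilibrium.
Species 1 against Dawn: payoffs 0, 1, 5, 2 → best response Night.
Species 1 against Day: payoffs -3, -2, 1, -1 → best response Night.
Species 1 against Dusk: payoffs -5, 0, -4, 4 → best response Mixed.
Species 1 against Night: payoffs 4, 1, 5, 3 → best response Night.
Species 2 against Day: payoffs 0, 1, 2, -3 → best response Dusk.
Species 2 against Dusk: payoffs -4, 5, 4, 3 → best response Day.
Species 2 against Night: payoffs 0, -1, 3, 1 → best response Dusk.
Species 2 against Mixed: payoffs -4, 5, -1, 2 → best response Day.
No profile is a mutual best response for all players.

none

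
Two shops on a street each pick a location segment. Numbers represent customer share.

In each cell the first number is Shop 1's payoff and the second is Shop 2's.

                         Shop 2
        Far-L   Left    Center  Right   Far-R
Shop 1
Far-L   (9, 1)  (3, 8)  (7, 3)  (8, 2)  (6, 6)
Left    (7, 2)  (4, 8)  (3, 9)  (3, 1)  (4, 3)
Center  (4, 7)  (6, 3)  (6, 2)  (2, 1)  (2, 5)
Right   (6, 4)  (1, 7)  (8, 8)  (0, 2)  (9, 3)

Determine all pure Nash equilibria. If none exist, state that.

(Far-L, Far-L): Shop 2 can switch to Left (1 → 8). Not NE.
(Far-L, Left): Shop 1 can switch to Left (3 → 4). Not NE.
(Far-L, Center): Shop 1 can switch to Right (7 → 8). Not NE.
(Far-L, Right): Shop 2 can switch to Left (2 → 8). Not NE.
(Far-L, Far-R): Shop 1 can switch to Right (6 → 9). Not NE.
(Left, Far-L): Shop 1 can switch to Far-L (7 → 9). Not NE.
(Left, Left): Shop 1 can switch to Center (4 → 6). Not NE.
(Left, Center): Shop 1 can switch to Far-L (3 → 7). Not NE.
(Right, Center): Shop 1 gets 8, best alternative 7; Shop 2 gets 8, best alternative 7. No profitable deviation — NE.
(The remaining 11 profiles each have a profitable deviation by the same check.)

Pure NE: (Right, Center)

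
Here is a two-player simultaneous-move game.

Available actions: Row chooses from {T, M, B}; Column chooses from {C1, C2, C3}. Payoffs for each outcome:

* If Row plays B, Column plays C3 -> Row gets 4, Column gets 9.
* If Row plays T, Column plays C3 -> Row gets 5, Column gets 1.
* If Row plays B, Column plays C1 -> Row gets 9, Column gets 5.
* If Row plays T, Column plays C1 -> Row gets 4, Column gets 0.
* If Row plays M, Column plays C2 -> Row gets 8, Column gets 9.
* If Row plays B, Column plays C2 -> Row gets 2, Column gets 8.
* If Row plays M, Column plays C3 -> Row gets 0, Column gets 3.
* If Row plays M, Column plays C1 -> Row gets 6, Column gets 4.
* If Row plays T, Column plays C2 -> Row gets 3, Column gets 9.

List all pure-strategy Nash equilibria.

(M, C2)

Check each profile: it is a Nash equilibrium iff no player can strictly gain by switching unilaterally.
(T, C1): Row can switch to M (4 → 6). Not NE.
(T, C2): Row can switch to M (3 → 8). Not NE.
(T, C3): Column can switch to C2 (1 → 9). Not NE.
(M, C1): Row can switch to B (6 → 9). Not NE.
(M, C2): Row gets 8, best alternative 3; Column gets 9, best alternative 4. No profitable deviation — NE.
(M, C3): Row can switch to T (0 → 5). Not NE.
(B, C1): Column can switch to C2 (5 → 8). Not NE.
(B, C2): Row can switch to T (2 → 3). Not NE.
(B, C3): Row can switch to T (4 → 5). Not NE.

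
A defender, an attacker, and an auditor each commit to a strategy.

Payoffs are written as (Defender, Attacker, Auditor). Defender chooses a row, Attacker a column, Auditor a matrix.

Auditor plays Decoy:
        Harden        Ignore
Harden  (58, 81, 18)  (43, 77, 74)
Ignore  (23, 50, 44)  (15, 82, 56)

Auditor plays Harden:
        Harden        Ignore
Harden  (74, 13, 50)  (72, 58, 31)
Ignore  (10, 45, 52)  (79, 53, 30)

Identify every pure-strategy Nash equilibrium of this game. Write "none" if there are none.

For each strategy profile, look for a profitable unilateral deviation.
(Harden, Harden, Decoy): Auditor can switch to Harden (18 → 50). Not NE.
(Harden, Harden, Harden): Attacker can switch to Ignore (13 → 58). Not NE.
(Harden, Ignore, Decoy): Attacker can switch to Harden (77 → 81). Not NE.
(Harden, Ignore, Harden): Defender can switch to Ignore (72 → 79). Not NE.
(Ignore, Harden, Decoy): Defender can switch to Harden (23 → 58). Not NE.
(Ignore, Harden, Harden): Defender can switch to Harden (10 → 74). Not NE.
(Ignore, Ignore, Decoy): Defender can switch to Harden (15 → 43). Not NE.
(Ignore, Ignore, Harden): Auditor can switch to Decoy (30 → 56). Not NE.

none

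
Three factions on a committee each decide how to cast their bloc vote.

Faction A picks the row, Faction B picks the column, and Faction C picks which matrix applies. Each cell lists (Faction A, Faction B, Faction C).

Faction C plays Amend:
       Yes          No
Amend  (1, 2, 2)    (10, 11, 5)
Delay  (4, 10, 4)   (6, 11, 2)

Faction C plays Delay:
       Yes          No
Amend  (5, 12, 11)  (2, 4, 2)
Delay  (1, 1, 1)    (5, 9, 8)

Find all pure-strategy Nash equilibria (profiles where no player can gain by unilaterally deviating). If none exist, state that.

(Amend, Yes, Amend): Faction A can switch to Delay (1 → 4). Not NE.
(Amend, Yes, Delay): Faction A gets 5, best alternative 1; Faction B gets 12, best alternative 4; Faction C gets 11, best alternative 2. No profitable deviation — NE.
(Amend, No, Amend): Faction A gets 10, best alternative 6; Faction B gets 11, best alternative 2; Faction C gets 5, best alternative 2. No profitable deviation — NE.
(Amend, No, Delay): Faction A can switch to Delay (2 → 5). Not NE.
(Delay, Yes, Amend): Faction B can switch to No (10 → 11). Not NE.
(Delay, Yes, Delay): Faction A can switch to Amend (1 → 5). Not NE.
(Delay, No, Amend): Faction A can switch to Amend (6 → 10). Not NE.
(Delay, No, Delay): Faction A gets 5, best alternative 2; Faction B gets 9, best alternative 1; Faction C gets 8, best alternative 2. No profitable deviation — NE.

Pure-strategy Nash equilibria: (Amend, Yes, Delay) and (Amend, No, Amend) and (Delay, No, Delay)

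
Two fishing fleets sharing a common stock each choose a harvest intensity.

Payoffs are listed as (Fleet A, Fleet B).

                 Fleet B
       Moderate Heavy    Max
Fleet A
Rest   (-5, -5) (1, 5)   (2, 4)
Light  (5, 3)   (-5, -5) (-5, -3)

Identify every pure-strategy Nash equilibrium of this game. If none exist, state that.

(Rest, Heavy) and (Light, Moderate)

Fleet A against Moderate: payoffs -5, 5 → best response Light.
Fleet A against Heavy: payoffs 1, -5 → best response Rest.
Fleet A against Max: payoffs 2, -5 → best response Rest.
Fleet B against Rest: payoffs -5, 5, 4 → best response Heavy.
Fleet B against Light: payoffs 3, -5, -3 → best response Moderate.
Mutual best responses: (Rest, Heavy); (Light, Moderate).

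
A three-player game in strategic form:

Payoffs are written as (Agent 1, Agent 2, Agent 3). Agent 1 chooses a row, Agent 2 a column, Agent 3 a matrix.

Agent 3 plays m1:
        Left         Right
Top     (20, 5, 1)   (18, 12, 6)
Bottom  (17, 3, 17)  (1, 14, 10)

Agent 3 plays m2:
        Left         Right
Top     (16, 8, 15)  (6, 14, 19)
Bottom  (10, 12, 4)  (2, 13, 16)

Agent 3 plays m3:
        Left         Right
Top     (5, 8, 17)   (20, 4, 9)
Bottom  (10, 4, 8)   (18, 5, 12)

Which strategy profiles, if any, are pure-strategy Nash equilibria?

Pure NE: (Top, Right, m2)

Agent 1 against (Left, m1): payoffs 20, 17 → best response Top.
Agent 1 against (Left, m2): payoffs 16, 10 → best response Top.
Agent 1 against (Left, m3): payoffs 5, 10 → best response Bottom.
Agent 1 against (Right, m1): payoffs 18, 1 → best response Top.
Agent 1 against (Right, m2): payoffs 6, 2 → best response Top.
Agent 1 against (Right, m3): payoffs 20, 18 → best response Top.
Agent 2 against (Top, m1): payoffs 5, 12 → best response Right.
Agent 2 against (Top, m2): payoffs 8, 14 → best response Right.
Agent 2 against (Top, m3): payoffs 8, 4 → best response Left.
Agent 2 against (Bottom, m1): payoffs 3, 14 → best response Right.
Agent 2 against (Bottom, m2): payoffs 12, 13 → best response Right.
Agent 2 against (Bottom, m3): payoffs 4, 5 → best response Right.
Agent 3 against (Top, Left): payoffs 1, 15, 17 → best response m3.
Agent 3 against (Top, Right): payoffs 6, 19, 9 → best response m2.
Agent 3 against (Bottom, Left): payoffs 17, 4, 8 → best response m1.
Agent 3 against (Bottom, Right): payoffs 10, 16, 12 → best response m2.
Mutual best responses: (Top, Right, m2).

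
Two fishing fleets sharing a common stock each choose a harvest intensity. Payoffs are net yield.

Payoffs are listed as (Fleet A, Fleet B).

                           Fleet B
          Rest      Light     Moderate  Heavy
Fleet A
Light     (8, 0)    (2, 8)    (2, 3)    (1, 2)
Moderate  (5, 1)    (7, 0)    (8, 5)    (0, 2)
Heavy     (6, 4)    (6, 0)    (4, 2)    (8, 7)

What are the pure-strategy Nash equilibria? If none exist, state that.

Pure-strategy Nash equilibria: (Moderate, Moderate); (Heavy, Heavy)

Fleet A against Rest: payoffs 8, 5, 6 → best response Light.
Fleet A against Light: payoffs 2, 7, 6 → best response Moderate.
Fleet A against Moderate: payoffs 2, 8, 4 → best response Moderate.
Fleet A against Heavy: payoffs 1, 0, 8 → best response Heavy.
Fleet B against Light: payoffs 0, 8, 3, 2 → best response Light.
Fleet B against Moderate: payoffs 1, 0, 5, 2 → best response Moderate.
Fleet B against Heavy: payoffs 4, 0, 2, 7 → best response Heavy.
Mutual best responses: (Moderate, Moderate); (Heavy, Heavy).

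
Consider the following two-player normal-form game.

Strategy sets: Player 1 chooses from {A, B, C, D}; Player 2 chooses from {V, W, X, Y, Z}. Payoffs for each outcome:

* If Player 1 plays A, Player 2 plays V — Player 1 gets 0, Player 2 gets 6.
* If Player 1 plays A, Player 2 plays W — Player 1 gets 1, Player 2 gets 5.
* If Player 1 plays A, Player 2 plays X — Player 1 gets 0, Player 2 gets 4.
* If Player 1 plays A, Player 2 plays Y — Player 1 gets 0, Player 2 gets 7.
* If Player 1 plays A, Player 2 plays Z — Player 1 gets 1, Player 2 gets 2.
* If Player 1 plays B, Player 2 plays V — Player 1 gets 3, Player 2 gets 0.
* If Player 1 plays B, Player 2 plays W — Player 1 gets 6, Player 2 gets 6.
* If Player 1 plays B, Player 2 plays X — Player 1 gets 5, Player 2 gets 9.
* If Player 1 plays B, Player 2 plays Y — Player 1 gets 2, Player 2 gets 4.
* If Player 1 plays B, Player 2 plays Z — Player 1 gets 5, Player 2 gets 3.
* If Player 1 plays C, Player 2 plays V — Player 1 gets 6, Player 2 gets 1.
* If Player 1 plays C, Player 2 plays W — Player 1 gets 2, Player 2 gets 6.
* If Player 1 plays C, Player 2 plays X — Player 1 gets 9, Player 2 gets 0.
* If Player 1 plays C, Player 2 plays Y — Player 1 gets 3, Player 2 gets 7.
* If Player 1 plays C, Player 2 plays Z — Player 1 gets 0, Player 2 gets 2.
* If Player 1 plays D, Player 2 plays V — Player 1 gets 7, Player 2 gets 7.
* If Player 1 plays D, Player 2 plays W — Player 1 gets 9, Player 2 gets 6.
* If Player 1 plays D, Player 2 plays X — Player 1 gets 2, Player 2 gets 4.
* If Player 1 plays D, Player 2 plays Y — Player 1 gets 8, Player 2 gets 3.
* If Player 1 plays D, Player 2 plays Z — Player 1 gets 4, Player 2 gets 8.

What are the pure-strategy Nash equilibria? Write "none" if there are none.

This game has no pure Nash equilibrium.

(A, V): Player 1 can switch to B (0 → 3). Not NE.
(A, W): Player 1 can switch to B (1 → 6). Not NE.
(A, X): Player 1 can switch to B (0 → 5). Not NE.
(A, Y): Player 1 can switch to B (0 → 2). Not NE.
(A, Z): Player 1 can switch to B (1 → 5). Not NE.
(B, V): Player 1 can switch to C (3 → 6). Not NE.
(B, W): Player 1 can switch to D (6 → 9). Not NE.
(B, X): Player 1 can switch to C (5 → 9). Not NE.
(B, Y): Player 1 can switch to C (2 → 3). Not NE.
(B, Z): Player 2 can switch to W (3 → 6). Not NE.
(C, V): Player 1 can switch to D (6 → 7). Not NE.
(C, W): Player 1 can switch to B (2 → 6). Not NE.
(The remaining 8 profiles each have a profitable deviation by the same check.)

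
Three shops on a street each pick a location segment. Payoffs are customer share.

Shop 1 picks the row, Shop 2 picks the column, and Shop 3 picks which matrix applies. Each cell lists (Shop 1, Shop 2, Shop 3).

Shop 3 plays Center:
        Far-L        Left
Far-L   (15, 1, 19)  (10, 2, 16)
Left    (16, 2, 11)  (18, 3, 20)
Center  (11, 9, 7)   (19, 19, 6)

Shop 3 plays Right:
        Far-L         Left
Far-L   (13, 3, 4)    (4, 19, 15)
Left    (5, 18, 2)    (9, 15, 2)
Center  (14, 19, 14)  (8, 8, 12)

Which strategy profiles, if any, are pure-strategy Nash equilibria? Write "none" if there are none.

(Center, Far-L, Right)

Shop 1 against (Far-L, Center): payoffs 15, 16, 11 → best response Left.
Shop 1 against (Far-L, Right): payoffs 13, 5, 14 → best response Center.
Shop 1 against (Left, Center): payoffs 10, 18, 19 → best response Center.
Shop 1 against (Left, Right): payoffs 4, 9, 8 → best response Left.
Shop 2 against (Far-L, Center): payoffs 1, 2 → best response Left.
Shop 2 against (Far-L, Right): payoffs 3, 19 → best response Left.
Shop 2 against (Left, Center): payoffs 2, 3 → best response Left.
Shop 2 against (Left, Right): payoffs 18, 15 → best response Far-L.
Shop 2 against (Center, Center): payoffs 9, 19 → best response Left.
Shop 2 against (Center, Right): payoffs 19, 8 → best response Far-L.
Shop 3 against (Far-L, Far-L): payoffs 19, 4 → best response Center.
Shop 3 against (Far-L, Left): payoffs 16, 15 → best response Center.
Shop 3 against (Left, Far-L): payoffs 11, 2 → best response Center.
Shop 3 against (Left, Left): payoffs 20, 2 → best response Center.
Shop 3 against (Center, Far-L): payoffs 7, 14 → best response Right.
Shop 3 against (Center, Left): payoffs 6, 12 → best response Right.
Mutual best responses: (Center, Far-L, Right).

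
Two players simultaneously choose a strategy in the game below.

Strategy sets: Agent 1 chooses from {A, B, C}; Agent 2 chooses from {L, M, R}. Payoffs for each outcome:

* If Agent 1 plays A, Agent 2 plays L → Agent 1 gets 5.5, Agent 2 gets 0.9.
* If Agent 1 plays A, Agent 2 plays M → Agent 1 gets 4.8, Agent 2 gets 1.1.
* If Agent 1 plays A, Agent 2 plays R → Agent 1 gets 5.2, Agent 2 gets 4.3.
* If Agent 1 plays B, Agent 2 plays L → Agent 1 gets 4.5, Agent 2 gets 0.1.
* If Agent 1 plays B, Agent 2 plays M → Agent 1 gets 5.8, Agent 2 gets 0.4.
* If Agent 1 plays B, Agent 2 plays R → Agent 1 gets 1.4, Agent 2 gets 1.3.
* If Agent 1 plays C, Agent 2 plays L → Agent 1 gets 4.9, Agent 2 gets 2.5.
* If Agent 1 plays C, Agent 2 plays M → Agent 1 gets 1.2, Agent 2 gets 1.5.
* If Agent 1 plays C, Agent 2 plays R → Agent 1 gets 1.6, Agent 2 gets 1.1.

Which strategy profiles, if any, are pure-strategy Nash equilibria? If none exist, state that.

Pure NE: (A, R)

Agent 1 against L: payoffs 5.5, 4.5, 4.9 → best response A.
Agent 1 against M: payoffs 4.8, 5.8, 1.2 → best response B.
Agent 1 against R: payoffs 5.2, 1.4, 1.6 → best response A.
Agent 2 against A: payoffs 0.9, 1.1, 4.3 → best response R.
Agent 2 against B: payoffs 0.1, 0.4, 1.3 → best response R.
Agent 2 against C: payoffs 2.5, 1.5, 1.1 → best response L.
Mutual best responses: (A, R).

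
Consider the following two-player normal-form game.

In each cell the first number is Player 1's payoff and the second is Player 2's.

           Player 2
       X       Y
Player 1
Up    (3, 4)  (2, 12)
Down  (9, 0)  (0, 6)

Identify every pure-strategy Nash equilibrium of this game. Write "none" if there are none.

For each strategy profile, look for a profitable unilateral deviation.
(Up, X): Player 1 can switch to Down (3 → 9). Not NE.
(Up, Y): Player 1 gets 2, best alternative 0; Player 2 gets 12, best alternative 4. No profitable deviation — NE.
(Down, X): Player 2 can switch to Y (0 → 6). Not NE.
(Down, Y): Player 1 can switch to Up (0 → 2). Not NE.

Pure NE: (Up, Y)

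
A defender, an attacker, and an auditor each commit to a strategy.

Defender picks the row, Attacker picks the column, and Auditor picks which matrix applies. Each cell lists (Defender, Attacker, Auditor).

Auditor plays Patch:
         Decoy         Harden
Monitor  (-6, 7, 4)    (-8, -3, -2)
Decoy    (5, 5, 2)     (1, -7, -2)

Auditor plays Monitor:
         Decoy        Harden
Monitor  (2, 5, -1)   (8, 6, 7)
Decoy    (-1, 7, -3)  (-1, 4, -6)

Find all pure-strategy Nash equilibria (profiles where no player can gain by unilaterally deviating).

For each strategy profile, look for a profitable unilateral deviation.
(Monitor, Decoy, Patch): Defender can switch to Decoy (-6 → 5). Not NE.
(Monitor, Decoy, Monitor): Attacker can switch to Harden (5 → 6). Not NE.
(Monitor, Harden, Patch): Defender can switch to Decoy (-8 → 1). Not NE.
(Monitor, Harden, Monitor): Defender gets 8, best alternative -1; Attacker gets 6, best alternative 5; Auditor gets 7, best alternative -2. No profitable deviation — NE.
(Decoy, Decoy, Patch): Defender gets 5, best alternative -6; Attacker gets 5, best alternative -7; Auditor gets 2, best alternative -3. No profitable deviation — NE.
(Decoy, Decoy, Monitor): Defender can switch to Monitor (-1 → 2). Not NE.
(Decoy, Harden, Patch): Attacker can switch to Decoy (-7 → 5). Not NE.
(Decoy, Harden, Monitor): Defender can switch to Monitor (-1 → 8). Not NE.

The pure Nash equilibria are (Monitor, Harden, Monitor) and (Decoy, Decoy, Patch).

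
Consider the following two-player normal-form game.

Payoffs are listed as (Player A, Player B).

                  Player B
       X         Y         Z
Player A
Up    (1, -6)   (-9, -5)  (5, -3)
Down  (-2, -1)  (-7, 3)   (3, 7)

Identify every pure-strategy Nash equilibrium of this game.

Pure NE: (Up, Z)

For each strategy profile, look for a profitable unilateral deviation.
(Up, X): Player B can switch to Y (-6 → -5). Not NE.
(Up, Y): Player A can switch to Down (-9 → -7). Not NE.
(Up, Z): Player A gets 5, best alternative 3; Player B gets -3, best alternative -5. No profitable deviation — NE.
(Down, X): Player A can switch to Up (-2 → 1). Not NE.
(Down, Y): Player B can switch to Z (3 → 7). Not NE.
(Down, Z): Player A can switch to Up (3 → 5). Not NE.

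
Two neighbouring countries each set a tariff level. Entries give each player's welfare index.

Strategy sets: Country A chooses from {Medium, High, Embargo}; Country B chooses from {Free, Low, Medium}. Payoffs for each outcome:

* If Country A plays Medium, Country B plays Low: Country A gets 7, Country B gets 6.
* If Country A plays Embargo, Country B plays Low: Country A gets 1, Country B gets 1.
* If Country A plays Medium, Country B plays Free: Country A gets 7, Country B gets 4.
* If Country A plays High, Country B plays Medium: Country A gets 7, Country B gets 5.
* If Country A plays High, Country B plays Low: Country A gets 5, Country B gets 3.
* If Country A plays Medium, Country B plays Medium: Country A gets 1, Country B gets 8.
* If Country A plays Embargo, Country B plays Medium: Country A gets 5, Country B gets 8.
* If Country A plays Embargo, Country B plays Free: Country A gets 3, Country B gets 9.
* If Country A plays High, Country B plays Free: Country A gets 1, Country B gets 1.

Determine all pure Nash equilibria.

For each strategy profile, look for a profitable unilateral deviation.
(Medium, Free): Country B can switch to Low (4 → 6). Not NE.
(Medium, Low): Country B can switch to Medium (6 → 8). Not NE.
(Medium, Medium): Country A can switch to High (1 → 7). Not NE.
(High, Free): Country A can switch to Medium (1 → 7). Not NE.
(High, Low): Country A can switch to Medium (5 → 7). Not NE.
(High, Medium): Country A gets 7, best alternative 5; Country B gets 5, best alternative 3. No profitable deviation — NE.
(Embargo, Free): Country A can switch to Medium (3 → 7). Not NE.
(Embargo, Low): Country A can switch to Medium (1 → 7). Not NE.
(Embargo, Medium): Country A can switch to High (5 → 7). Not NE.

Pure NE: (High, Medium)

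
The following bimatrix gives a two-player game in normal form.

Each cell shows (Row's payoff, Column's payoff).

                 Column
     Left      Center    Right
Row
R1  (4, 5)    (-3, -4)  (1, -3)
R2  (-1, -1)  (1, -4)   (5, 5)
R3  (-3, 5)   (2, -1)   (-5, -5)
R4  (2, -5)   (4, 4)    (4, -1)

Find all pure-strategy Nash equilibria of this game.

Row against Left: payoffs 4, -1, -3, 2 → best response R1.
Row against Center: payoffs -3, 1, 2, 4 → best response R4.
Row against Right: payoffs 1, 5, -5, 4 → best response R2.
Column against R1: payoffs 5, -4, -3 → best response Left.
Column against R2: payoffs -1, -4, 5 → best response Right.
Column against R3: payoffs 5, -1, -5 → best response Left.
Column against R4: payoffs -5, 4, -1 → best response Center.
Mutual best responses: (R1, Left); (R2, Right); (R4, Center).

The pure Nash equilibria are (R1, Left) and (R2, Right) and (R4, Center).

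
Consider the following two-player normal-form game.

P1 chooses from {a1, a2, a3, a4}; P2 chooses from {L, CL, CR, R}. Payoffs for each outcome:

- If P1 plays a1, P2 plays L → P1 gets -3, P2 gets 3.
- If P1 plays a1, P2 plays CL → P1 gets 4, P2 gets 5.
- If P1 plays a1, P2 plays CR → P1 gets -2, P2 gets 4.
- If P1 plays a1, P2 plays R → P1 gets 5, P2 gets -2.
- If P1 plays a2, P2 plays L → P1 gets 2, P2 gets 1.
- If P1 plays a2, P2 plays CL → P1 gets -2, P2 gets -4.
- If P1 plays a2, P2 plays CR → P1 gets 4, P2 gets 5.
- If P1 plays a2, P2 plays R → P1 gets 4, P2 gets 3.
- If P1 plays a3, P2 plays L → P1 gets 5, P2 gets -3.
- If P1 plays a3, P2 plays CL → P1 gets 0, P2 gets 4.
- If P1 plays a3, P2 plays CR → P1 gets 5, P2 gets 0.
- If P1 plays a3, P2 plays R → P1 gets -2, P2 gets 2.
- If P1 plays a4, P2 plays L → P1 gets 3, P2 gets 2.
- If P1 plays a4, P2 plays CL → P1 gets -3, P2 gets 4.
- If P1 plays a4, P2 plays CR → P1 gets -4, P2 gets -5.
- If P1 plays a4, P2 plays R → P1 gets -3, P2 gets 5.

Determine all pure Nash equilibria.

Pure NE: (a1, CL)

Mark each player's best response to every combination of opponents' strategies; a profile where every player is best-responding is a pure Nash equilibrium.
P1 against L: payoffs -3, 2, 5, 3 → best response a3.
P1 against CL: payoffs 4, -2, 0, -3 → best response a1.
P1 against CR: payoffs -2, 4, 5, -4 → best response a3.
P1 against R: payoffs 5, 4, -2, -3 → best response a1.
P2 against a1: payoffs 3, 5, 4, -2 → best response CL.
P2 against a2: payoffs 1, -4, 5, 3 → best response CR.
P2 against a3: payoffs -3, 4, 0, 2 → best response CL.
P2 against a4: payoffs 2, 4, -5, 5 → best response R.
Mutual best responses: (a1, CL).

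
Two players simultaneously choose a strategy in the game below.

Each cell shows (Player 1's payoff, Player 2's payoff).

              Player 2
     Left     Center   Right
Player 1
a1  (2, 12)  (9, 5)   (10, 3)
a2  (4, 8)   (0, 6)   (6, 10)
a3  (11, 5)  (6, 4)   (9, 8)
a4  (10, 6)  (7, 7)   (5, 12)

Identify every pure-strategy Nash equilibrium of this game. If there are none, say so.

Player 1 against Left: payoffs 2, 4, 11, 10 → best response a3.
Player 1 against Center: payoffs 9, 0, 6, 7 → best response a1.
Player 1 against Right: payoffs 10, 6, 9, 5 → best response a1.
Player 2 against a1: payoffs 12, 5, 3 → best response Left.
Player 2 against a2: payoffs 8, 6, 10 → best response Right.
Player 2 against a3: payoffs 5, 4, 8 → best response Right.
Player 2 against a4: payoffs 6, 7, 12 → best response Right.
No profile is a mutual best response for all players.

This game has no pure Nash equilibrium.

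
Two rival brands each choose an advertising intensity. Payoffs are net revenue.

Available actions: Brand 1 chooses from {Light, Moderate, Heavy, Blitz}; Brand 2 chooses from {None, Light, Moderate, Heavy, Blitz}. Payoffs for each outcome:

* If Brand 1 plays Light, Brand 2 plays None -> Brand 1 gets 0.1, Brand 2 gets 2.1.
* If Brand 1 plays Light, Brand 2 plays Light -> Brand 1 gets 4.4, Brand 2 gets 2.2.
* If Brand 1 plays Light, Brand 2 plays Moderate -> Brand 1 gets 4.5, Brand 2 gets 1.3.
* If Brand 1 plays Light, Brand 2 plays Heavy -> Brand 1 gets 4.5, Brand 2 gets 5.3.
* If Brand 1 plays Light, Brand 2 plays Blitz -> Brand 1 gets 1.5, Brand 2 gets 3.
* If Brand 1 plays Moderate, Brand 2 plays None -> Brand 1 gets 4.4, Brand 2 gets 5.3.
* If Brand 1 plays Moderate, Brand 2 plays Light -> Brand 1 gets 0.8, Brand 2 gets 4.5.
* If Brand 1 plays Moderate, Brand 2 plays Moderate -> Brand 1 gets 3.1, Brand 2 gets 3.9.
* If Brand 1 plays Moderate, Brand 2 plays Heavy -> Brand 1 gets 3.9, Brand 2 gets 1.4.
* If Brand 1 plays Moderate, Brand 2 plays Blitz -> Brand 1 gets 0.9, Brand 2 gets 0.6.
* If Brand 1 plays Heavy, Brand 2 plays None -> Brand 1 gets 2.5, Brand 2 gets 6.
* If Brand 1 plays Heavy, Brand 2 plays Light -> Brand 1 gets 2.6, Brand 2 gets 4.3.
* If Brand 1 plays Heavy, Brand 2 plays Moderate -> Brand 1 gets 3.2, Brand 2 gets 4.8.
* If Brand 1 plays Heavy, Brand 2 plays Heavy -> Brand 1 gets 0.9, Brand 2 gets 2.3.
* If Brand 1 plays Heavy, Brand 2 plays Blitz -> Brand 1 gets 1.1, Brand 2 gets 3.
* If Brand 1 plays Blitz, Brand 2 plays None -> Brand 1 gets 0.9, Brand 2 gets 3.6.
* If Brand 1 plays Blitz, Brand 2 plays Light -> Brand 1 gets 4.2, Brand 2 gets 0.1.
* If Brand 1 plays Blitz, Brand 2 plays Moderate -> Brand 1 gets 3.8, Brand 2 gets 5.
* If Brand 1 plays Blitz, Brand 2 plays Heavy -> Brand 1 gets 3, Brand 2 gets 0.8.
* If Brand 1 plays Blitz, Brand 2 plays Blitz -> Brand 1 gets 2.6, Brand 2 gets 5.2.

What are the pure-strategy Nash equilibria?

Brand 1 against None: payoffs 0.1, 4.4, 2.5, 0.9 → best response Moderate.
Brand 1 against Light: payoffs 4.4, 0.8, 2.6, 4.2 → best response Light.
Brand 1 against Moderate: payoffs 4.5, 3.1, 3.2, 3.8 → best response Light.
Brand 1 against Heavy: payoffs 4.5, 3.9, 0.9, 3 → best response Light.
Brand 1 against Blitz: payoffs 1.5, 0.9, 1.1, 2.6 → best response Blitz.
Brand 2 against Light: payoffs 2.1, 2.2, 1.3, 5.3, 3 → best response Heavy.
Brand 2 against Moderate: payoffs 5.3, 4.5, 3.9, 1.4, 0.6 → best response None.
Brand 2 against Heavy: payoffs 6, 4.3, 4.8, 2.3, 3 → best response None.
Brand 2 against Blitz: payoffs 3.6, 0.1, 5, 0.8, 5.2 → best response Blitz.
Mutual best responses: (Light, Heavy); (Moderate, None); (Blitz, Blitz).

(Light, Heavy) and (Moderate, None) and (Blitz, Blitz)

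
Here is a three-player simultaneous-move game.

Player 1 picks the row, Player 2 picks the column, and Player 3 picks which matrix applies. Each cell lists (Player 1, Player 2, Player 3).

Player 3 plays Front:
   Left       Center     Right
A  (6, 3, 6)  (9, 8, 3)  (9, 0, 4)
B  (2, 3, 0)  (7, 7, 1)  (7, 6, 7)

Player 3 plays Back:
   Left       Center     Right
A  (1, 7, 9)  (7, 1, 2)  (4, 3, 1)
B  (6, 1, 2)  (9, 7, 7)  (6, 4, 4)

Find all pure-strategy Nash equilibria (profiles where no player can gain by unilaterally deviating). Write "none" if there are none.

Pure-strategy Nash equilibria: (A, Center, Front); (B, Center, Back)

Mark each player's best response to every combination of opponents' strategies; a profile where every player is best-responding is a pure Nash equilibrium.
Player 1 against (Left, Front): payoffs 6, 2 → best response A.
Player 1 against (Left, Back): payoffs 1, 6 → best response B.
Player 1 against (Center, Front): payoffs 9, 7 → best response A.
Player 1 against (Center, Back): payoffs 7, 9 → best response B.
Player 1 against (Right, Front): payoffs 9, 7 → best response A.
Player 1 against (Right, Back): payoffs 4, 6 → best response B.
Player 2 against (A, Front): payoffs 3, 8, 0 → best response Center.
Player 2 against (A, Back): payoffs 7, 1, 3 → best response Left.
Player 2 against (B, Front): payoffs 3, 7, 6 → best response Center.
Player 2 against (B, Back): payoffs 1, 7, 4 → best response Center.
Player 3 against (A, Left): payoffs 6, 9 → best response Back.
Player 3 against (A, Center): payoffs 3, 2 → best response Front.
Player 3 against (A, Right): payoffs 4, 1 → best response Front.
Player 3 against (B, Left): payoffs 0, 2 → best response Back.
Player 3 against (B, Center): payoffs 1, 7 → best response Back.
Player 3 against (B, Right): payoffs 7, 4 → best response Front.
Mutual best responses: (A, Center, Front); (B, Center, Back).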